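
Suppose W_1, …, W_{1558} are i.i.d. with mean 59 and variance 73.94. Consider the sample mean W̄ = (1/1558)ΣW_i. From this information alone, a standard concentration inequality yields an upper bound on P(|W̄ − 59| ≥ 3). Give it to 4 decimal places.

0.0053

With mean and variance of each term known, Chebyshev's inequality bounds the deviation of the sum (or sample mean).
Var(W̄) = Var(W_i)/n = 73.94/1558 = 0.047458.
Chebyshev: P(|W̄ − 59| ≥ 3) ≤ Var(W̄)/(3)² = 73.94/(1558·3²) = 0.0053.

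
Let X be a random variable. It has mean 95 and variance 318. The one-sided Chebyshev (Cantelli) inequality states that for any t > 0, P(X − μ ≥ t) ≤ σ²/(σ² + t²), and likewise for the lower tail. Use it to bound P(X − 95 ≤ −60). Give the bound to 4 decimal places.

0.0812

Here σ² = 318 and t = 60, so σ² + t² = 3918.
Cantelli's bound: 318/3918 = 0.0812.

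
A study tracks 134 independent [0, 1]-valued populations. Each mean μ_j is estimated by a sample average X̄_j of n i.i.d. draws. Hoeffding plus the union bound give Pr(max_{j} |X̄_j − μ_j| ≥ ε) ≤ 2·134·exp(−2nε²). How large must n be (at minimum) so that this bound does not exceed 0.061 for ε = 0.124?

Need 2·134·exp(−2nε²) ≤ 0.061, i.e. exp(−2nε²) ≤ 0.061/268.
So 2nε² ≥ ln(268/0.061) = 8.387868.
Hence n ≥ 8.387868/(2·0.124²) = 272.758.
The smallest integer n is 273.

273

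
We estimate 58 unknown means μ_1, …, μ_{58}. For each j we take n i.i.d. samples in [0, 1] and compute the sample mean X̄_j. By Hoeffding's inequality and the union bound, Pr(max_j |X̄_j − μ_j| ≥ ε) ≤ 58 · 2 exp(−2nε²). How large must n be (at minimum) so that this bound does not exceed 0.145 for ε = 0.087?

442

Need 2·58·exp(−2nε²) ≤ 0.145, i.e. exp(−2nε²) ≤ 0.145/116.
So 2nε² ≥ ln(116/0.145) = 6.684612.
Hence n ≥ 6.684612/(2·0.087²) = 441.578.
The smallest integer n is 442.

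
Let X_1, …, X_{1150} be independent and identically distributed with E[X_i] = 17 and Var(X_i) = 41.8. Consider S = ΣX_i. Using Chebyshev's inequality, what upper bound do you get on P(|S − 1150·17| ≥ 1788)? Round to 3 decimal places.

Var(S) = n·Var(X_i) = 1150·41.8 = 48070.
Chebyshev: P(|S − 1150·17| ≥ 1788) ≤ Var(S)/1788² = 48070/3196944 = 0.0150.

0.015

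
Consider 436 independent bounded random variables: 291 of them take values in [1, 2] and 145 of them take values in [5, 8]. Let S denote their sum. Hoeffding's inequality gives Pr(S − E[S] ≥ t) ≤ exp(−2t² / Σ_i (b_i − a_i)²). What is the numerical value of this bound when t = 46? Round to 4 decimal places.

Σ(b_i − a_i)² = 291·1² + 145·3² = 1596.
Exponent = 2·46² / 1596 = 2.65163.
Bound = exp(−2.65163) = 0.07054.

0.0705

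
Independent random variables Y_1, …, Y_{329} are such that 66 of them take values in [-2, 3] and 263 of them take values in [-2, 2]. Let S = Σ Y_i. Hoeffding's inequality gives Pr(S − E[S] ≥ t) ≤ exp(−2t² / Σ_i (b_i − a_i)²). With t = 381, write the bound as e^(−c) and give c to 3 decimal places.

49.560

Σ(b_i − a_i)² = 66·5² + 263·4² = 5858.
c = 2t² / 5858 = 2·381² / 5858 = 49.5599.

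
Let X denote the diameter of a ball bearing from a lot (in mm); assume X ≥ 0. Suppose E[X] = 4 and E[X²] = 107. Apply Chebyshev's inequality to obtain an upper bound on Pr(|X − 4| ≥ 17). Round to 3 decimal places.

Var(X) = E[X²] − (E[X])² = 107 − 16 = 91.
Chebyshev's inequality: Pr(|X − μ| ≥ t) ≤ Var(X)/t² = 91/289 = 0.3149.

0.315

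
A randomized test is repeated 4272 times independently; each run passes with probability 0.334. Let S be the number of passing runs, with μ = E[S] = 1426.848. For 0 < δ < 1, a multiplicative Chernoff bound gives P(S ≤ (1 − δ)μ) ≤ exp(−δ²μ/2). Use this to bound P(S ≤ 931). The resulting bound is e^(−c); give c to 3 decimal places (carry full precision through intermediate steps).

86.157

Write 931 = (1 − δ)μ, so δ = 1 − 931/1426.848 = 0.3475128…
Then the exponent is δ²μ/2 = (μ − 931)²/(2μ) = 86.156773.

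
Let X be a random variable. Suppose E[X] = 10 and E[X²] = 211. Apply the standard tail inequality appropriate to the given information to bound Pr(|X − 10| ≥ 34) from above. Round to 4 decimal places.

0.0960

The first two moments determine the variance, so Chebyshev's inequality is the sharpest standard bound available.
Var(X) = E[X²] − (E[X])² = 211 − 100 = 111.
Chebyshev's inequality: Pr(|X − μ| ≥ t) ≤ Var(X)/t² = 111/1156 = 0.0960.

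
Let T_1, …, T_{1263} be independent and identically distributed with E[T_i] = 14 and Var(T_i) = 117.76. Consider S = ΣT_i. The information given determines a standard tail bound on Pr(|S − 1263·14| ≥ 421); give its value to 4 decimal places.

0.8391

With mean and variance of each term known, Chebyshev's inequality bounds the deviation of the sum (or sample mean).
Var(S) = n·Var(T_i) = 1263·117.76 = 148730.88.
Chebyshev: Pr(|S − 1263·14| ≥ 421) ≤ Var(S)/421² = 148730.88/177241 = 0.8391.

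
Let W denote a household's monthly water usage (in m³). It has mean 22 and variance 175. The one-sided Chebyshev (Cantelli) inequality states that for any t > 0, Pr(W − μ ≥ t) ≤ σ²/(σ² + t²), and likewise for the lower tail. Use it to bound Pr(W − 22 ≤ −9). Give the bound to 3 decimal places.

0.684

Here σ² = 175 and t = 9, so σ² + t² = 256.
Cantelli's bound: 175/256 = 0.6836.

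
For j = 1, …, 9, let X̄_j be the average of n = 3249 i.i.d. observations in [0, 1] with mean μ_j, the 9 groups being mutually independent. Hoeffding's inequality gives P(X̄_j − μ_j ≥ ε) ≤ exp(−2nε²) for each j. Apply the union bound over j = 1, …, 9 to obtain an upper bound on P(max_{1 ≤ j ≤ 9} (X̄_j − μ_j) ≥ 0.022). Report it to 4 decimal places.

Per-experiment Hoeffding bound: exp(−2·3249·0.022²) = exp(−3.14503) = 0.043066.
Union bound over 9 events: 9·0.043066 = 0.38759.

0.3876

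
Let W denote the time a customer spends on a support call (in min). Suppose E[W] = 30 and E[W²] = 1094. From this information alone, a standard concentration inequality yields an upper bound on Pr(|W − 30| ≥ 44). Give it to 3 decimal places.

0.100

The first two moments determine the variance, so Chebyshev's inequality is the sharpest standard bound available.
Var(W) = E[W²] − (E[W])² = 1094 − 900 = 194.
Chebyshev's inequality: Pr(|W − μ| ≥ t) ≤ Var(W)/t² = 194/1936 = 0.1002.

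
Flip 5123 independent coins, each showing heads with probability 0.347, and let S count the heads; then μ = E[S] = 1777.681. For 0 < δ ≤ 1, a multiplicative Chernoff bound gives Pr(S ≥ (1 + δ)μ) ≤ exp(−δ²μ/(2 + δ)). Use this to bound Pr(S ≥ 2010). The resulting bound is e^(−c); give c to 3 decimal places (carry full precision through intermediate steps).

14.249

Write 2010 = (1 + δ)μ, so δ = 2010/1777.681 − 1 = 0.1306866…
Then the exponent is δ²μ/(2 + δ) = (2010 − μ)² / (μ·(2 + δ)) = 14.249383.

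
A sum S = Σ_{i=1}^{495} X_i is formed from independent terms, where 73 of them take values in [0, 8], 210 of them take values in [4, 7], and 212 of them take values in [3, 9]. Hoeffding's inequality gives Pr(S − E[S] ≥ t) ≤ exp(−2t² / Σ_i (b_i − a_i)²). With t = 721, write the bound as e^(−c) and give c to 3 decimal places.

73.248

Σ(b_i − a_i)² = 73·8² + 210·3² + 212·6² = 14194.
c = 2t² / 14194 = 2·721² / 14194 = 73.2480.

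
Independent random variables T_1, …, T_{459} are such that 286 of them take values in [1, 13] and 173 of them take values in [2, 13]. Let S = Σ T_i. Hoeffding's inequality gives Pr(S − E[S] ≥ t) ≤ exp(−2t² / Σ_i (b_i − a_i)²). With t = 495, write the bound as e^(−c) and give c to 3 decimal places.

7.889

Σ(b_i − a_i)² = 286·12² + 173·11² = 62117.
c = 2t² / 62117 = 2·495² / 62117 = 7.8891.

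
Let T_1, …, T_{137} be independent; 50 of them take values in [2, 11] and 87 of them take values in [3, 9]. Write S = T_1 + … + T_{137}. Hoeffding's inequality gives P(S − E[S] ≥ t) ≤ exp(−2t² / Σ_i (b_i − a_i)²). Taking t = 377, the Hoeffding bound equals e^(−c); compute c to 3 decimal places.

Σ(b_i − a_i)² = 50·9² + 87·6² = 7182.
c = 2t² / 7182 = 2·377² / 7182 = 39.5792.

39.579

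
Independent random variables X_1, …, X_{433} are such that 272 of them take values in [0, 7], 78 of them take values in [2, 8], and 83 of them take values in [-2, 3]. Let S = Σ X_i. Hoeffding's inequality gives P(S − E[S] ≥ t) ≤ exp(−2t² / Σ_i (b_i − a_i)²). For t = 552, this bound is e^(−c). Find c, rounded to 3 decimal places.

33.464

Σ(b_i − a_i)² = 272·7² + 78·6² + 83·5² = 18211.
c = 2t² / 18211 = 2·552² / 18211 = 33.4637.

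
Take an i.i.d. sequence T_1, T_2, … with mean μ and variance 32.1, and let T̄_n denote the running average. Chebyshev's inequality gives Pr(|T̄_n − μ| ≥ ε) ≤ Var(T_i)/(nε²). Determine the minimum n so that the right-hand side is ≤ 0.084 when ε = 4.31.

Require 32.1/(n·4.31²) ≤ 0.084, i.e. n ≥ 32.1/(0.084·4.31²) = 20.572.
The smallest integer n is 21.

21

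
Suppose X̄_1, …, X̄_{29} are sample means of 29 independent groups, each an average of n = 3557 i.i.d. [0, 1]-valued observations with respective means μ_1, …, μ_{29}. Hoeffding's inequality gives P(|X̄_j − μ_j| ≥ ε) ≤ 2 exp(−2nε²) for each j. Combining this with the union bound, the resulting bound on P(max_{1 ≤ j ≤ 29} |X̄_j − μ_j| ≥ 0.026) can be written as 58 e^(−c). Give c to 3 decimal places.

Union bound over the 29 events: P(max_{1 ≤ j ≤ 29} |X̄_j − μ_j| ≥ 0.026) ≤ 29·2·exp(−2nε²) = 58 exp(−2·3557·0.026²).
So c = 2·3557·0.026² = 4.8091.

4.809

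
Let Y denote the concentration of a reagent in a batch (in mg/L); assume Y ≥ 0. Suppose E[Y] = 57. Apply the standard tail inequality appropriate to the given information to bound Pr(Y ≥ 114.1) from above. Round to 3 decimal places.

Only the mean of a non-negative variable is known, so Markov's inequality is the applicable tail bound.
Markov's inequality: for a non-negative random variable, Pr(Y ≥ a) ≤ E[Y]/a.
Here E[Y] = 57 and a = 114.1, so the bound is 57/114.1 = 0.4996.

0.500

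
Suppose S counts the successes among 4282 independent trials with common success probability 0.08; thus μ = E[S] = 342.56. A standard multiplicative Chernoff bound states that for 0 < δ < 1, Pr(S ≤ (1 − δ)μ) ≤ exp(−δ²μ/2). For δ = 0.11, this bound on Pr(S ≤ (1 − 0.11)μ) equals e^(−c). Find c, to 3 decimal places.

2.072

c = δ²μ/2 = 0.11²·342.56/2 = 2.0725.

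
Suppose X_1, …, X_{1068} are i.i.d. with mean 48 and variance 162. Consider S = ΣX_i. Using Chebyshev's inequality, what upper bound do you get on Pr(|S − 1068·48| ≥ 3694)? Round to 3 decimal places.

Var(S) = n·Var(X_i) = 1068·162 = 173016.
Chebyshev: Pr(|S − 1068·48| ≥ 3694) ≤ Var(S)/3694² = 173016/13645636 = 0.0127.

0.013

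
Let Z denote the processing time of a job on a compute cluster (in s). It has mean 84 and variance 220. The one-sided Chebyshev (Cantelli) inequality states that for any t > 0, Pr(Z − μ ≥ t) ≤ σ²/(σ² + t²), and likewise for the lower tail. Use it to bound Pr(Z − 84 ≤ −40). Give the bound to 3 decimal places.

Here σ² = 220 and t = 40, so σ² + t² = 1820.
Cantelli's bound: 220/1820 = 0.1209.

0.121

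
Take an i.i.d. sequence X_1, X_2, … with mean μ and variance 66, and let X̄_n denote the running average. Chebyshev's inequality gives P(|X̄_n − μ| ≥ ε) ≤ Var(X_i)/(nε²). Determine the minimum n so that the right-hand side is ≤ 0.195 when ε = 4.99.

Require 66/(n·4.99²) ≤ 0.195, i.e. n ≥ 66/(0.195·4.99²) = 13.593.
The smallest integer n is 14.

14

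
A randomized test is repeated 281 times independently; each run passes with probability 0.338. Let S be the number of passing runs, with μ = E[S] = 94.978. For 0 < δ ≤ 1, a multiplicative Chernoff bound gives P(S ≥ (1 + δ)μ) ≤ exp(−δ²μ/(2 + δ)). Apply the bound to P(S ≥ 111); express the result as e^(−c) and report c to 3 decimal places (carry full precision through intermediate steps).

Write 111 = (1 + δ)μ, so δ = 111/94.978 − 1 = 0.1686917…
Then the exponent is δ²μ/(2 + δ) = (111 − μ)² / (μ·(2 + δ)) = 1.246271.

1.246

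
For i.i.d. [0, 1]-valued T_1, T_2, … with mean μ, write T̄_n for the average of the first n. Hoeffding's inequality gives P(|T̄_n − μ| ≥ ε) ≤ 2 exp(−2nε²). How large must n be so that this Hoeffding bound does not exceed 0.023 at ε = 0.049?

930

Require 2·exp(−2nε²) ≤ 0.023, i.e. 2nε² ≥ ln(2/0.023) = 4.465408.
So n ≥ 4.465408 / (2·0.049²) = 929.906.
The smallest integer n is 930.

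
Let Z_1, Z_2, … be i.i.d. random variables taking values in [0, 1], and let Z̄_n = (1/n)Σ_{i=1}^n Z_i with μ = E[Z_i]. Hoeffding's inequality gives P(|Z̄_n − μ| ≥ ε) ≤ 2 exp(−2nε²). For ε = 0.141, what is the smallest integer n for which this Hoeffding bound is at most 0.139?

Require 2·exp(−2nε²) ≤ 0.139, i.e. 2nε² ≥ ln(2/0.139) = 2.666429.
So n ≥ 2.666429 / (2·0.141²) = 67.060.
The smallest integer n is 68.

68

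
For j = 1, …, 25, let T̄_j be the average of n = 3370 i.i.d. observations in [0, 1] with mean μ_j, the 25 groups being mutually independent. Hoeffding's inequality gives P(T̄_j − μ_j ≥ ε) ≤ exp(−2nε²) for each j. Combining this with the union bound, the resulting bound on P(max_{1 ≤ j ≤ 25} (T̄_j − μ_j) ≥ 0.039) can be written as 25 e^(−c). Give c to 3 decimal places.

Union bound over the 25 events: P(max_{1 ≤ j ≤ 25} (T̄_j − μ_j) ≥ 0.039) ≤ 25·exp(−2nε²) = 25 exp(−2·3370·0.039²).
So c = 2·3370·0.039² = 10.2515.

10.252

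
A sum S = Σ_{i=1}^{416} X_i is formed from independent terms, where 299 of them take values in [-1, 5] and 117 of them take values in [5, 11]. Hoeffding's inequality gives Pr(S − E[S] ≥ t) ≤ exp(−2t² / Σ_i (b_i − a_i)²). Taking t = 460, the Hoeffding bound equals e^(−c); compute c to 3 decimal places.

Σ(b_i − a_i)² = 299·6² + 117·6² = 14976.
c = 2t² / 14976 = 2·460² / 14976 = 28.2585.

28.259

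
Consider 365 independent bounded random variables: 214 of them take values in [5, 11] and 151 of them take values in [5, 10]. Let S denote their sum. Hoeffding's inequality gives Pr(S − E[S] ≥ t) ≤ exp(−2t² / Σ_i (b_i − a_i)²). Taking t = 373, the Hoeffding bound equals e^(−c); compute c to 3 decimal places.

Σ(b_i − a_i)² = 214·6² + 151·5² = 11479.
c = 2t² / 11479 = 2·373² / 11479 = 24.2406.

24.241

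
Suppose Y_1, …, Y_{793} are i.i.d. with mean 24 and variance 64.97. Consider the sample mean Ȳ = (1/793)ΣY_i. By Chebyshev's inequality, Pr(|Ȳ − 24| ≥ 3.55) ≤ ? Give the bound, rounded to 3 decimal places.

0.007

Var(Ȳ) = Var(Y_i)/n = 64.97/793 = 0.081929.
Chebyshev: Pr(|Ȳ − 24| ≥ 3.55) ≤ Var(Ȳ)/(3.55)² = 64.97/(793·3.55²) = 0.0065.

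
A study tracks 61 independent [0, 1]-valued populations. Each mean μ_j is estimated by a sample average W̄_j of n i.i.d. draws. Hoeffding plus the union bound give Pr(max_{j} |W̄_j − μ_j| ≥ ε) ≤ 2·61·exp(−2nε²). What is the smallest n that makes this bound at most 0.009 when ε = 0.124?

Need 2·61·exp(−2nε²) ≤ 0.009, i.e. exp(−2nε²) ≤ 0.009/122.
So 2nε² ≥ ln(122/0.009) = 9.514552.
Hence n ≥ 9.514552/(2·0.124²) = 309.396.
The smallest integer n is 310.

310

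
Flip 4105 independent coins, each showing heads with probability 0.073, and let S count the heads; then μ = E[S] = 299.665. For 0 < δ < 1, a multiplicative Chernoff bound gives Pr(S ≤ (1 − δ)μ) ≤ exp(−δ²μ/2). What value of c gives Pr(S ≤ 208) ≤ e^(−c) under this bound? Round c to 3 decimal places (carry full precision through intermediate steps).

14.020

Write 208 = (1 − δ)μ, so δ = 1 − 208/299.665 = 0.3058916…
Then the exponent is δ²μ/2 = (μ − 208)²/(2μ) = 14.019776.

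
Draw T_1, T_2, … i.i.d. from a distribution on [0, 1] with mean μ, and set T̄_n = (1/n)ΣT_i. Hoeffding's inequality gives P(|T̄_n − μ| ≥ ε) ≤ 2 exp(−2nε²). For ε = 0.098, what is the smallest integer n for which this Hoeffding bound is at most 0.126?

144

Require 2·exp(−2nε²) ≤ 0.126, i.e. 2nε² ≥ ln(2/0.126) = 2.764621.
So n ≥ 2.764621 / (2·0.098²) = 143.931.
The smallest integer n is 144.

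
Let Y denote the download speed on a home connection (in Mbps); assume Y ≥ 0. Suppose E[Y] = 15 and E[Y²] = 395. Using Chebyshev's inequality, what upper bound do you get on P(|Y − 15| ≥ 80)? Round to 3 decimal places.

0.027

Var(Y) = E[Y²] − (E[Y])² = 395 − 225 = 170.
Chebyshev's inequality: P(|Y − μ| ≥ t) ≤ Var(Y)/t² = 170/6400 = 0.0266.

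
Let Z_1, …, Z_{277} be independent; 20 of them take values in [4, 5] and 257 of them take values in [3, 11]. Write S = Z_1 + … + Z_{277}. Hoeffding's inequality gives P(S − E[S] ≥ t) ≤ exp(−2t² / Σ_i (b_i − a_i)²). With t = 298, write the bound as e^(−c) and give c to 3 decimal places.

Σ(b_i − a_i)² = 20·1² + 257·8² = 16468.
c = 2t² / 16468 = 2·298² / 16468 = 10.7850.

10.785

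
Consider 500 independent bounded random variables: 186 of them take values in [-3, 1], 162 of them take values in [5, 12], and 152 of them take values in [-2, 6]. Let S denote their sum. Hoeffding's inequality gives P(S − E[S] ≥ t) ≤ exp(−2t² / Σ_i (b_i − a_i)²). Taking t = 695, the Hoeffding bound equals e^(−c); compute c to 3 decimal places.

Σ(b_i − a_i)² = 186·4² + 162·7² + 152·8² = 20642.
c = 2t² / 20642 = 2·695² / 20642 = 46.8002.

46.800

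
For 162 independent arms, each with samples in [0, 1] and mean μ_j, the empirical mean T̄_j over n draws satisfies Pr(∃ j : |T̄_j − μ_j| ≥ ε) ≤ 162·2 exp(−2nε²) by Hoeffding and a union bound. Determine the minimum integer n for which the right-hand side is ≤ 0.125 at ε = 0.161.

Need 2·162·exp(−2nε²) ≤ 0.125, i.e. exp(−2nε²) ≤ 0.125/324.
So 2nε² ≥ ln(324/0.125) = 7.860185.
Hence n ≥ 7.860185/(2·0.161²) = 151.618.
The smallest integer n is 152.

152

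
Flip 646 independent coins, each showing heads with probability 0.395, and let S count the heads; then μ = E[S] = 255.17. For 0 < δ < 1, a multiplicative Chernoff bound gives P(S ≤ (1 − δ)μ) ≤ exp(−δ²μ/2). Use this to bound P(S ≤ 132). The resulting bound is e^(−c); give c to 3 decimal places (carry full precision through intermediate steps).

Write 132 = (1 − δ)μ, so δ = 1 − 132/255.17 = 0.4826978…
Then the exponent is δ²μ/2 = (μ − 132)²/(2μ) = 29.726945.

29.727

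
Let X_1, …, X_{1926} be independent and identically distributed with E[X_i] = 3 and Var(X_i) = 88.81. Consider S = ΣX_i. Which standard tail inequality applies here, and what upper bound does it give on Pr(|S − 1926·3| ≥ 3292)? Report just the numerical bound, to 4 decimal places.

With mean and variance of each term known, Chebyshev's inequality bounds the deviation of the sum (or sample mean).
Var(S) = n·Var(X_i) = 1926·88.81 = 171048.06.
Chebyshev: Pr(|S − 1926·3| ≥ 3292) ≤ Var(S)/3292² = 171048.06/10837264 = 0.0158.

0.0158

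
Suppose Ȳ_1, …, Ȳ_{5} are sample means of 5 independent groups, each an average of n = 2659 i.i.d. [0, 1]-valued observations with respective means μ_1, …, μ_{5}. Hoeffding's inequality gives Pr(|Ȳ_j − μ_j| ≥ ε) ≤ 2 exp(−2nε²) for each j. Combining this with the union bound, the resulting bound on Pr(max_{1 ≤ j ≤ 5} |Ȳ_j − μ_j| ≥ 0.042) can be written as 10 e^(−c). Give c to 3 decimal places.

Union bound over the 5 events: Pr(max_{1 ≤ j ≤ 5} |Ȳ_j − μ_j| ≥ 0.042) ≤ 5·2·exp(−2nε²) = 10 exp(−2·2659·0.042²).
So c = 2·2659·0.042² = 9.3810.

9.381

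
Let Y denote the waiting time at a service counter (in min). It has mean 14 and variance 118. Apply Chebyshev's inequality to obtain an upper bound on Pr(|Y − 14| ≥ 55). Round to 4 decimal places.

Chebyshev: Pr(|Y − μ| ≥ t) ≤ Var(Y)/t².
Bound = 118 / 3025 = 0.0390.

0.0390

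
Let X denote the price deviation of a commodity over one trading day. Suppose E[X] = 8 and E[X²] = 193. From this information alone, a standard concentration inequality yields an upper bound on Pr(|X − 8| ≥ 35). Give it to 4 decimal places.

0.1053

The first two moments determine the variance, so Chebyshev's inequality is the sharpest standard bound available.
Var(X) = E[X²] − (E[X])² = 193 − 64 = 129.
Chebyshev's inequality: Pr(|X − μ| ≥ t) ≤ Var(X)/t² = 129/1225 = 0.1053.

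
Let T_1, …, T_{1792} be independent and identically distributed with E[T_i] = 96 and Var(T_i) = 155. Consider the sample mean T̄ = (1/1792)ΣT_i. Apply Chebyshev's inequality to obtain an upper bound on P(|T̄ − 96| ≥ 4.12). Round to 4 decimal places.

Var(T̄) = Var(T_i)/n = 155/1792 = 0.086496.
Chebyshev: P(|T̄ − 96| ≥ 4.12) ≤ Var(T̄)/(4.12)² = 155/(1792·4.12²) = 0.0051.

0.0051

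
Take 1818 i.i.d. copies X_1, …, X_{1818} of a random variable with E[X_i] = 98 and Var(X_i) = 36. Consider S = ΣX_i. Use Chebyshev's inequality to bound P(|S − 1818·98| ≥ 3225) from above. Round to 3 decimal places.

0.006

Var(S) = n·Var(X_i) = 1818·36 = 65448.
Chebyshev: P(|S − 1818·98| ≥ 3225) ≤ Var(S)/3225² = 65448/10400625 = 0.0063.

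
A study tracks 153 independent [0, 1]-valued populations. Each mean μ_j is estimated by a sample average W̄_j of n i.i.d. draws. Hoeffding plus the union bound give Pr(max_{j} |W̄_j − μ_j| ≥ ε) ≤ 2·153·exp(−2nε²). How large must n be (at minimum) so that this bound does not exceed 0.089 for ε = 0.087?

Need 2·153·exp(−2nε²) ≤ 0.089, i.e. exp(−2nε²) ≤ 0.089/306.
So 2nε² ≥ ln(306/0.089) = 8.142704.
Hence n ≥ 8.142704/(2·0.087²) = 537.898.
The smallest integer n is 538.

538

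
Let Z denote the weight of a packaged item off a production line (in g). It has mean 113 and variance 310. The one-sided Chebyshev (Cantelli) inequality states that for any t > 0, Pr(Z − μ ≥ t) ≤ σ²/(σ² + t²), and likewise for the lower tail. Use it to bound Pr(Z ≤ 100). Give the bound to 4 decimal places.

Here σ² = 310 and t = 13, so σ² + t² = 479.
Cantelli's bound: 310/479 = 0.6472.

0.6472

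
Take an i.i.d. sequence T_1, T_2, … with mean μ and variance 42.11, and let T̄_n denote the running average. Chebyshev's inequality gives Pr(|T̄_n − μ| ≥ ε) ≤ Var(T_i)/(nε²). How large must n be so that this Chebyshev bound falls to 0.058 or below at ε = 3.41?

63

Require 42.11/(n·3.41²) ≤ 0.058, i.e. n ≥ 42.11/(0.058·3.41²) = 62.438.
The smallest integer n is 63.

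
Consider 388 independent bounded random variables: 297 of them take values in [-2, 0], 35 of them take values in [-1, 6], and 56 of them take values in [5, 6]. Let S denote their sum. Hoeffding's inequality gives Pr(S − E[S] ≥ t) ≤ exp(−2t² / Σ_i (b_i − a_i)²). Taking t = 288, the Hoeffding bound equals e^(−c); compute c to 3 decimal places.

56.062

Σ(b_i − a_i)² = 297·2² + 35·7² + 56·1² = 2959.
c = 2t² / 2959 = 2·288² / 2959 = 56.0622.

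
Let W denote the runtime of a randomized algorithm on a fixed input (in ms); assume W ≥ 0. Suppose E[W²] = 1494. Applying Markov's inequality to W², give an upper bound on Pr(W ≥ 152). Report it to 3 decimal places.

0.065

Since W ≥ 0, the event {W ≥ 152} is the same as {W² ≥ 23104}.
Markov's inequality applied to W² gives Pr(W² ≥ 23104) ≤ E[W²]/23104 = 1494/23104 = 0.0647.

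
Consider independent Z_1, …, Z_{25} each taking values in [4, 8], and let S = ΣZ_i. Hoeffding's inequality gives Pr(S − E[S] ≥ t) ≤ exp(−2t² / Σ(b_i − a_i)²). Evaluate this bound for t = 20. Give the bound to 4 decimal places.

0.1353

Σ(b_i − a_i)² = 25·(4)² = 400.
Exponent = 2·20²/400 = 2.0000.
Bound = exp(−2.0000) = 0.13534.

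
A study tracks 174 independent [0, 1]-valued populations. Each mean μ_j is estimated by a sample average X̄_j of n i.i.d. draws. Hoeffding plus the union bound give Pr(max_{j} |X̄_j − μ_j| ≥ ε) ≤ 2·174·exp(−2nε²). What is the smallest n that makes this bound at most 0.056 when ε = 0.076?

757

Need 2·174·exp(−2nε²) ≤ 0.056, i.e. exp(−2nε²) ≤ 0.056/348.
So 2nε² ≥ ln(348/0.056) = 8.734606.
Hence n ≥ 8.734606/(2·0.076²) = 756.112.
The smallest integer n is 757.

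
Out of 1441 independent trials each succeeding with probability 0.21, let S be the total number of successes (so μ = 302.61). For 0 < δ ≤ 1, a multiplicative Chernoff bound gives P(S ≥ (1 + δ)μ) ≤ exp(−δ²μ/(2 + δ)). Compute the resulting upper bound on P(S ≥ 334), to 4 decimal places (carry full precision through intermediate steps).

Write 334 = (1 + δ)μ, so δ = 334/302.61 − 1 = 0.1037309…
Then the exponent is δ²μ/(2 + δ) = (334 − μ)² / (μ·(2 + δ)) = 1.547780.
Bound = exp(−1.547780) = 0.21272.

0.2127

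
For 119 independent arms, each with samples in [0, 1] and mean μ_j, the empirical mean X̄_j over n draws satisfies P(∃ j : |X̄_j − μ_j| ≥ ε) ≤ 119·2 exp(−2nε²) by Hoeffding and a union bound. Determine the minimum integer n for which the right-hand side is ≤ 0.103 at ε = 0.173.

Need 2·119·exp(−2nε²) ≤ 0.103, i.e. exp(−2nε²) ≤ 0.103/238.
So 2nε² ≥ ln(238/0.103) = 7.745297.
Hence n ≥ 7.745297/(2·0.173²) = 129.395.
The smallest integer n is 130.

130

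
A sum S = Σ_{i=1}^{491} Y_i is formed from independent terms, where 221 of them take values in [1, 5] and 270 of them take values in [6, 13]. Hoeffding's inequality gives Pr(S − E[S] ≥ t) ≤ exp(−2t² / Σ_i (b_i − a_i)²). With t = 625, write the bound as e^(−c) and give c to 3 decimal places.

46.597

Σ(b_i − a_i)² = 221·4² + 270·7² = 16766.
c = 2t² / 16766 = 2·625² / 16766 = 46.5973.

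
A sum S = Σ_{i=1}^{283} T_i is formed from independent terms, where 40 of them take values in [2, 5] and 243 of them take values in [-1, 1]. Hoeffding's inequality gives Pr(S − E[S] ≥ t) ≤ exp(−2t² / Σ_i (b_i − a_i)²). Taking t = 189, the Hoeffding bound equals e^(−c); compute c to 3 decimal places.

53.635

Σ(b_i − a_i)² = 40·3² + 243·2² = 1332.
c = 2t² / 1332 = 2·189² / 1332 = 53.6351.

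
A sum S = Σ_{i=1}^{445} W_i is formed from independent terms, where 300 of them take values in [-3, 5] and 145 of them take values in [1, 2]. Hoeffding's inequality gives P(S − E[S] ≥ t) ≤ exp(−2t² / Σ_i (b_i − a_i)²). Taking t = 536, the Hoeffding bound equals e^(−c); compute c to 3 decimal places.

29.702

Σ(b_i − a_i)² = 300·8² + 145·1² = 19345.
c = 2t² / 19345 = 2·536² / 19345 = 29.7024.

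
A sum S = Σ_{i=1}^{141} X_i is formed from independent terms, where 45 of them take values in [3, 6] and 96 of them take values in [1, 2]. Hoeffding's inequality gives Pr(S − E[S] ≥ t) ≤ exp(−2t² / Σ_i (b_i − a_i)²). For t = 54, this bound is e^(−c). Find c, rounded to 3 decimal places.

11.641

Σ(b_i − a_i)² = 45·3² + 96·1² = 501.
c = 2t² / 501 = 2·54² / 501 = 11.6407.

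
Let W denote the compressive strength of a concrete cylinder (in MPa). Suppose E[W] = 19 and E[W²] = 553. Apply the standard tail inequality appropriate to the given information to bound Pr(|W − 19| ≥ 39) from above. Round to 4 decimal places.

0.1262

The first two moments determine the variance, so Chebyshev's inequality is the sharpest standard bound available.
Var(W) = E[W²] − (E[W])² = 553 − 361 = 192.
Chebyshev's inequality: Pr(|W − μ| ≥ t) ≤ Var(W)/t² = 192/1521 = 0.1262.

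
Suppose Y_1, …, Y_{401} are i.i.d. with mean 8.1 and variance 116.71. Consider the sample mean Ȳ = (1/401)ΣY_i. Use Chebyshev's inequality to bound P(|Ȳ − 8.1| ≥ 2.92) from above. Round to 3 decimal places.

0.034

Var(Ȳ) = Var(Y_i)/n = 116.71/401 = 0.29105.
Chebyshev: P(|Ȳ − 8.1| ≥ 2.92) ≤ Var(Ȳ)/(2.92)² = 116.71/(401·2.92²) = 0.0341.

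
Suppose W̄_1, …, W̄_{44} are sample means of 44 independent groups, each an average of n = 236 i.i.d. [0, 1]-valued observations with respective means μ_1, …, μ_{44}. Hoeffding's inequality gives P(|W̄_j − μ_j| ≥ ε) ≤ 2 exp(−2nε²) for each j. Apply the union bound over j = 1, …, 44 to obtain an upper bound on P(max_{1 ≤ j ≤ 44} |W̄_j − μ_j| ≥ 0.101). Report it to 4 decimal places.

Per-experiment Hoeffding bound: 2·exp(−2·236·0.101²) = 2·exp(−4.81487) = 0.016217.
Union bound over 44 events: 44·0.016217 = 0.71353.

0.7135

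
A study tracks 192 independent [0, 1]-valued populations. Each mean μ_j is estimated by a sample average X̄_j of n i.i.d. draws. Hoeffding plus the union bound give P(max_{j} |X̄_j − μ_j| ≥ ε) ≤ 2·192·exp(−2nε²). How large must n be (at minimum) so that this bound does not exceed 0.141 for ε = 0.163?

Need 2·192·exp(−2nε²) ≤ 0.141, i.e. exp(−2nε²) ≤ 0.141/384.
So 2nε² ≥ ln(384/0.141) = 7.909638.
Hence n ≥ 7.909638/(2·0.163²) = 148.851.
The smallest integer n is 149.

149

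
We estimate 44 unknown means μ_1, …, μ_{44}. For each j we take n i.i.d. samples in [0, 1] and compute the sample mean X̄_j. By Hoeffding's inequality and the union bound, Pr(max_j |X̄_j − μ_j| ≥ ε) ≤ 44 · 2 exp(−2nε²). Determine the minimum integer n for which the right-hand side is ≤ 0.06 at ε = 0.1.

Need 2·44·exp(−2nε²) ≤ 0.06, i.e. exp(−2nε²) ≤ 0.06/88.
So 2nε² ≥ ln(88/0.06) = 7.290748.
Hence n ≥ 7.290748/(2·0.1²) = 364.537.
The smallest integer n is 365.

365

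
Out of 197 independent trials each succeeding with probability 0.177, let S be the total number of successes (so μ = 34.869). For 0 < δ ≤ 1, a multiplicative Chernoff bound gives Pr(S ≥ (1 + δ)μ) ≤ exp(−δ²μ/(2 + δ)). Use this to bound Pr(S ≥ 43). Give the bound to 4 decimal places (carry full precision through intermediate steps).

Write 43 = (1 + δ)μ, so δ = 43/34.869 − 1 = 0.2331871…
Then the exponent is δ²μ/(2 + δ) = (43 − μ)² / (μ·(2 + δ)) = 0.849031.
Bound = exp(−0.849031) = 0.42783.

0.4278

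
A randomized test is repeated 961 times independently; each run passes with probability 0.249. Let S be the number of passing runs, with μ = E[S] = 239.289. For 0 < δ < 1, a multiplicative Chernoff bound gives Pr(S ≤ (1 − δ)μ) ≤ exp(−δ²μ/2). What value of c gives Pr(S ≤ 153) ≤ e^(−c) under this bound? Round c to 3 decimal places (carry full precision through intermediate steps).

Write 153 = (1 − δ)μ, so δ = 1 − 153/239.289 = 0.3606058…
Then the exponent is δ²μ/2 = (μ − 153)²/(2μ) = 15.558157.

15.558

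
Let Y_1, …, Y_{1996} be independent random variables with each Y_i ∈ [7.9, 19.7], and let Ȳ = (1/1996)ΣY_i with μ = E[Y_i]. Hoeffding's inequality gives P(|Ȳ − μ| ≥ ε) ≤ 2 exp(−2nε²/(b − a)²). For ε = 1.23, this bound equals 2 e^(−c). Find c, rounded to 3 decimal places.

c = 2nε²/(b − a)² = 2·1996·1.23² / 11.8² = 43.3747.

43.375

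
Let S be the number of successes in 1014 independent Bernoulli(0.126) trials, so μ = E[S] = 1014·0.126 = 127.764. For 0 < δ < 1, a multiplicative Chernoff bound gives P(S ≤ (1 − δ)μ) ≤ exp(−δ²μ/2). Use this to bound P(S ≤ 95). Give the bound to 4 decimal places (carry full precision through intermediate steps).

Write 95 = (1 − δ)μ, so δ = 1 − 95/127.764 = 0.2564416…
Then the exponent is δ²μ/2 = (μ − 95)²/(2μ) = 4.201026.
Bound = exp(−4.201026) = 0.01498.

0.0150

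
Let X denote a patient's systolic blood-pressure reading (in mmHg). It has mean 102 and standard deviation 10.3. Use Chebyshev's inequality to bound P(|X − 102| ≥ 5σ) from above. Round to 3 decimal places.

0.040

Chebyshev: P(|X − μ| ≥ t) ≤ Var(X)/t².
Var(X) = σ² = 10.3² = 106.09.
t = 5·10.3 = 51.5.
Bound = 106.09 / 2652.25 = 0.0400.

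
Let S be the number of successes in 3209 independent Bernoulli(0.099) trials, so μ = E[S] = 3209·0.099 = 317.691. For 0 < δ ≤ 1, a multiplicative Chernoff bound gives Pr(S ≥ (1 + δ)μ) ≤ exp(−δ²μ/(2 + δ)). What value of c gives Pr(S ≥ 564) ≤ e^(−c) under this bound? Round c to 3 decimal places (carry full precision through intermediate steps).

68.809

Write 564 = (1 + δ)μ, so δ = 564/317.691 − 1 = 0.77531…
Then the exponent is δ²μ/(2 + δ) = (564 − μ)² / (μ·(2 + δ)) = 68.808827.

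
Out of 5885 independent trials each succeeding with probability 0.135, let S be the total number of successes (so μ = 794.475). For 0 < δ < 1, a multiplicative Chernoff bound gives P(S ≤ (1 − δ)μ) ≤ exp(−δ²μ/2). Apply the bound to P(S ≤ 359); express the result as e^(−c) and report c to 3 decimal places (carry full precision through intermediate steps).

Write 359 = (1 − δ)μ, so δ = 1 − 359/794.475 = 0.5481293…
Then the exponent is δ²μ/2 = (μ − 359)²/(2μ) = 119.348296.

119.348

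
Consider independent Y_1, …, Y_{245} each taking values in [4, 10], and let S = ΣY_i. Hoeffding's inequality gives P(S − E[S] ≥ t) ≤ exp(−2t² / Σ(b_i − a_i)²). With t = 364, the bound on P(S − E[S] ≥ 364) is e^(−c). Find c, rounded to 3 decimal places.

30.044

Σ(b_i − a_i)² = 245·(6)² = 8820.
c = 2t²/8820 = 2·364²/8820 = 30.0444.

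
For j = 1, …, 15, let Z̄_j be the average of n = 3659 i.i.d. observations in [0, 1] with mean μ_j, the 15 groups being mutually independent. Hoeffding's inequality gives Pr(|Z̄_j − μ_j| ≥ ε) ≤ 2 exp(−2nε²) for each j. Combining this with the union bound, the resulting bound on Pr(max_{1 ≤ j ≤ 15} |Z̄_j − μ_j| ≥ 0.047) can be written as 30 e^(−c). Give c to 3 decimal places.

Union bound over the 15 events: Pr(max_{1 ≤ j ≤ 15} |Z̄_j − μ_j| ≥ 0.047) ≤ 15·2·exp(−2nε²) = 30 exp(−2·3659·0.047²).
So c = 2·3659·0.047² = 16.1655.

16.165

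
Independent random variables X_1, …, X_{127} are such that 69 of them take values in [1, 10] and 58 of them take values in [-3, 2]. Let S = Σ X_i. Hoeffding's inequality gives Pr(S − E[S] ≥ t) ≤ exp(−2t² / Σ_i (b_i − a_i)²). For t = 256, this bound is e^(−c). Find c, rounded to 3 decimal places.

Σ(b_i − a_i)² = 69·9² + 58·5² = 7039.
c = 2t² / 7039 = 2·256² / 7039 = 18.6208.

18.621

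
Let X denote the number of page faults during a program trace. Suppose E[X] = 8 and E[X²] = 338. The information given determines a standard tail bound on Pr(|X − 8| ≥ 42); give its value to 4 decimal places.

The first two moments determine the variance, so Chebyshev's inequality is the sharpest standard bound available.
Var(X) = E[X²] − (E[X])² = 338 − 64 = 274.
Chebyshev's inequality: Pr(|X − μ| ≥ t) ≤ Var(X)/t² = 274/1764 = 0.1553.

0.1553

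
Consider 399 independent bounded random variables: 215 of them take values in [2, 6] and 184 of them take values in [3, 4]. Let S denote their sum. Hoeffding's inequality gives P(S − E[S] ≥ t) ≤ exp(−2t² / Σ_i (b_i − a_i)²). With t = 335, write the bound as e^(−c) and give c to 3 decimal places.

Σ(b_i − a_i)² = 215·4² + 184·1² = 3624.
c = 2t² / 3624 = 2·335² / 3624 = 61.9343.

61.934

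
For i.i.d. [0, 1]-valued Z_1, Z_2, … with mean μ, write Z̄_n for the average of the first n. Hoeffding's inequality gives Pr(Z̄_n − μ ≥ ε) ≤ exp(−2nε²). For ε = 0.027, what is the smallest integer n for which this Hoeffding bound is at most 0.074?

Require exp(−2nε²) ≤ 0.074, i.e. 2nε² ≥ ln(1/0.074) = 2.603690.
So n ≥ 2.603690 / (2·0.027²) = 1785.796.
The smallest integer n is 1786.

1786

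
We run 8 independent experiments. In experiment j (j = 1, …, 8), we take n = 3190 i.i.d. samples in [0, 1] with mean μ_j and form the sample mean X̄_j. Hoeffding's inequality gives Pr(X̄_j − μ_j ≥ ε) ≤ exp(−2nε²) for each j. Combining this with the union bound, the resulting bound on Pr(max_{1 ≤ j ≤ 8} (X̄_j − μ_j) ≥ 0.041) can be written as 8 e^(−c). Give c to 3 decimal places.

Union bound over the 8 events: Pr(max_{1 ≤ j ≤ 8} (X̄_j − μ_j) ≥ 0.041) ≤ 8·exp(−2nε²) = 8 exp(−2·3190·0.041²).
So c = 2·3190·0.041² = 10.7248.

10.725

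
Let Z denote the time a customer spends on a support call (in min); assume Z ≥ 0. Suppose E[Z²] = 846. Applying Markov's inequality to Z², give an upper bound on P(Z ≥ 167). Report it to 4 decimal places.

Since Z ≥ 0, the event {Z ≥ 167} is the same as {Z² ≥ 27889}.
Markov's inequality applied to Z² gives P(Z² ≥ 27889) ≤ E[Z²]/27889 = 846/27889 = 0.0303.

0.0303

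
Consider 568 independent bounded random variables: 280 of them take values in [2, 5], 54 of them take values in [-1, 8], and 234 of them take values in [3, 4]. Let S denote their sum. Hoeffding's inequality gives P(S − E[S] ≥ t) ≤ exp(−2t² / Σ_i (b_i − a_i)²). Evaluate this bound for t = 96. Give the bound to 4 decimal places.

0.0753

Σ(b_i − a_i)² = 280·3² + 54·9² + 234·1² = 7128.
Exponent = 2·96² / 7128 = 2.58586.
Bound = exp(−2.58586) = 0.07533.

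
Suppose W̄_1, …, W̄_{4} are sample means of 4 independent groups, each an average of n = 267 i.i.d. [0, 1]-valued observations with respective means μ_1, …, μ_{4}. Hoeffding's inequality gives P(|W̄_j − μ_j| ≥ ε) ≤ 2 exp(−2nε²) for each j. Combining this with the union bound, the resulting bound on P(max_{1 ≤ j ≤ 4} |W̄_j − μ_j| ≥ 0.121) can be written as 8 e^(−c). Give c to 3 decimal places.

7.818

Union bound over the 4 events: P(max_{1 ≤ j ≤ 4} |W̄_j − μ_j| ≥ 0.121) ≤ 4·2·exp(−2nε²) = 8 exp(−2·267·0.121²).
So c = 2·267·0.121² = 7.8183.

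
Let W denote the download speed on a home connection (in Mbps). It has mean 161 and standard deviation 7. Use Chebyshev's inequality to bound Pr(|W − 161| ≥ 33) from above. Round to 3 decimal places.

0.045

Chebyshev: Pr(|W − μ| ≥ t) ≤ Var(W)/t².
Var(W) = σ² = 7² = 49.
Bound = 49 / 1089 = 0.0450.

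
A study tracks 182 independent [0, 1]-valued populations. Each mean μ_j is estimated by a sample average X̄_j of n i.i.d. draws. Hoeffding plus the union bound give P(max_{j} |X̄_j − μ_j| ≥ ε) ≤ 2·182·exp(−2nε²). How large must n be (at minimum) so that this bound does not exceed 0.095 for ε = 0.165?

152

Need 2·182·exp(−2nε²) ≤ 0.095, i.e. exp(−2nε²) ≤ 0.095/364.
So 2nε² ≥ ln(364/0.095) = 8.251032.
Hence n ≥ 8.251032/(2·0.165²) = 151.534.
The smallest integer n is 152.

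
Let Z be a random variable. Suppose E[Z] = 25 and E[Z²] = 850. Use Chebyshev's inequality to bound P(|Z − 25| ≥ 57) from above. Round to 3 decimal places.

Var(Z) = E[Z²] − (E[Z])² = 850 − 625 = 225.
Chebyshev's inequality: P(|Z − μ| ≥ t) ≤ Var(Z)/t² = 225/3249 = 0.0693.

0.069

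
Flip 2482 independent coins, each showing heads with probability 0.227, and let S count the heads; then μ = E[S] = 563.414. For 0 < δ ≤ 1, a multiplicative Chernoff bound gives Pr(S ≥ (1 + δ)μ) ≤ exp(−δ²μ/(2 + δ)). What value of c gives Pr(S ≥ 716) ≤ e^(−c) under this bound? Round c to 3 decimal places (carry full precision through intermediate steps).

Write 716 = (1 + δ)μ, so δ = 716/563.414 − 1 = 0.2708239…
Then the exponent is δ²μ/(2 + δ) = (716 − μ)² / (μ·(2 + δ)) = 18.197774.

18.198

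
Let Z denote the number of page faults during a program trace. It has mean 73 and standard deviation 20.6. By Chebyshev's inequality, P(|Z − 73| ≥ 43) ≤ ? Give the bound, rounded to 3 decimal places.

Chebyshev: P(|Z − μ| ≥ t) ≤ Var(Z)/t².
Var(Z) = σ² = 20.6² = 424.36.
Bound = 424.36 / 1849 = 0.2295.

0.230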